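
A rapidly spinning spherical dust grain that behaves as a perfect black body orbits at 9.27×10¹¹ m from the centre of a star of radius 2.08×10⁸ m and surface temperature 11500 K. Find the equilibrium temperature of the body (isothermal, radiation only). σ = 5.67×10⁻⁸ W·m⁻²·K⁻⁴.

T ≈ 122 K

The star's surface emits σT_*⁴; at distance d the flux is S = σT_*⁴(R_*/d)².
S = 5.67×10⁻⁸·(11500)⁴·(2.08×10⁸/9.27×10¹¹)² = 49.93 W/m².
For an isothermal sphere T⁴ = (1−a)S/(4σ) = 2.201×10⁸ K⁴.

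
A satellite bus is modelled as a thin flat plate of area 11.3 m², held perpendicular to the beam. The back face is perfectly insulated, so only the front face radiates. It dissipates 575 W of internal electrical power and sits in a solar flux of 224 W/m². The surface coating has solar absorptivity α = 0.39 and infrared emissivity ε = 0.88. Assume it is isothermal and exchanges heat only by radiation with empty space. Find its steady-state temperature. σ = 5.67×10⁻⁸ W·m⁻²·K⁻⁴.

T ≈ 229 K

At steady state, absorbed solar power + internal power = radiated power.
Absorbed: α·S·A_cross = 0.39·224·11.30 = 987.2 W (cross-section A).
Total input = 987.2 + 575 = 1562 W.
Radiated: εσ·A_surf·T⁴ with A_surf = A = 11.30 m².
T⁴ = 1562/(0.88·5.67×10⁻⁸·11.30) = 2.771×10⁹ K⁴.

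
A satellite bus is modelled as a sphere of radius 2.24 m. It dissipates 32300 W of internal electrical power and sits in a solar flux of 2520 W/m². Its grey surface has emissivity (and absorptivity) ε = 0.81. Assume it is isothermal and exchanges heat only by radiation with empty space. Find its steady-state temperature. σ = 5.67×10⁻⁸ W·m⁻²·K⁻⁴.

At steady state, absorbed solar power + internal power = radiated power.
Absorbed: α·S·A_cross = 0.81·2520·15.76 = 32180 W (cross-section πr²).
Total input = 32180 + 32300 = 64480 W.
Radiated: εσ·A_surf·T⁴ with A_surf = 4πr² = 63.05 m².
T⁴ = 64480/(0.81·5.67×10⁻⁸·63.05) = 2.227×10¹⁰ K⁴.

T ≈ 386 K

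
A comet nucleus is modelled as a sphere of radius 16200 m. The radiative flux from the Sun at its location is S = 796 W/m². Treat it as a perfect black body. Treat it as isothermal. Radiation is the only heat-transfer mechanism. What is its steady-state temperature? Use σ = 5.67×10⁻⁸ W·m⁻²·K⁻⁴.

T ≈ 243 K

At equilibrium, absorbed power = emitted power.
Absorbing cross-section = πr² = 8.245×10⁸ m²; emitting surface = 4πr² = 3.298×10⁹ m² (ratio 4).
S·A_cross = εσ·A_surf·T⁴  ⇒  T⁴ = S/(4σ).
T⁴ = 1.00·796/(4·5.67×10⁻⁸) = 3.510×10⁹ K⁴.
T = (3.510×10⁹)^(1/4).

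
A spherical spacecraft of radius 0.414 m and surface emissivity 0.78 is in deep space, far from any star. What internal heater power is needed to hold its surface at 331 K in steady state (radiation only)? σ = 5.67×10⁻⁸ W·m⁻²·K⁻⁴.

P ≈ 1140 W

P = εσ·4πr²·T⁴.
4πr² = 2.154 m²; T⁴ = 1.200×10¹⁰ K⁴.
P = 0.78·5.67×10⁻⁸·2.154·1.200×10¹⁰.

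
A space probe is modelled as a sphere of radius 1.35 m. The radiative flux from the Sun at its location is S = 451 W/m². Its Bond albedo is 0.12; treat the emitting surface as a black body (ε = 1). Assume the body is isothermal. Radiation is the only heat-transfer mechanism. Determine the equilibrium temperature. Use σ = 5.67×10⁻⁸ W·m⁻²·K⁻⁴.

At equilibrium, absorbed power = emitted power.
Absorbing cross-section = πr² = 5.726 m²; emitting surface = 4πr² = 22.90 m² (ratio 4).
(1−a)S·A_cross = εσ·A_surf·T⁴  ⇒  T⁴ = (1−a)S/(4σ).
T⁴ = 0.880·451/(4·5.67×10⁻⁸) = 1.750×10⁹ K⁴.
T = (1.750×10⁹)^(1/4).

T ≈ 205 K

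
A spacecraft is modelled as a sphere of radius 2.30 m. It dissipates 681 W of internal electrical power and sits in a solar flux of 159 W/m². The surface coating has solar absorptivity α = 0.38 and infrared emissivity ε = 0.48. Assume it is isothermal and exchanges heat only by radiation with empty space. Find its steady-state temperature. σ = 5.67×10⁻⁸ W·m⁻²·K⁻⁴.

T ≈ 175 K

At steady state, absorbed solar power + internal power = radiated power.
Absorbed: α·S·A_cross = 0.38·159·16.62 = 1004 W (cross-section πr²).
Total input = 1004 + 681 = 1685 W.
Radiated: εσ·A_surf·T⁴ with A_surf = 4πr² = 66.48 m².
T⁴ = 1685/(0.48·5.67×10⁻⁸·66.48) = 9.314×10⁸ K⁴.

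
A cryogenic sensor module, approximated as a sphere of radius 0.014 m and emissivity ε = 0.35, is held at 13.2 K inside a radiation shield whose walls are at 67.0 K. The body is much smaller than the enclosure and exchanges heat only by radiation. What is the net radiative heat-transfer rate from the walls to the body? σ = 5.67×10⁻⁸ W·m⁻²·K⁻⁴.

P_net ≈ 9.83×10⁻⁴ W

For a small grey body in a large enclosure: P_net = εσA(T_body⁴ − T_wall⁴).
A = 4πr² = 0.002463 m²; T_body⁴ − T_wall⁴ = 30360 − 2.015×10⁷ = -2.012×10⁷ K⁴.
|P_net| = 0.35·5.67×10⁻⁸·0.002463·2.012×10⁷.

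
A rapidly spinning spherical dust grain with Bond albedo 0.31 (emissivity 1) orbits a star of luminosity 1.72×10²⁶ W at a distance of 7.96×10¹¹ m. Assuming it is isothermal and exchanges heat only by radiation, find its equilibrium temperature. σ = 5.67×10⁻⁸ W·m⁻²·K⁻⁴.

First find the stellar flux at distance d: S = L/(4πd²) = 1.72×10²⁶/(4π·(7.96×10¹¹)²) = 21.60 W/m².
For an isothermal sphere, absorbed (1−a)S·πr² = emitted σ·4πr²·T⁴, so T⁴ = (1−a)S/(4σ).
T⁴ = 0.690·21.60/(4·5.67×10⁻⁸) = 6.572×10⁷ K⁴.

T ≈ 90.0 K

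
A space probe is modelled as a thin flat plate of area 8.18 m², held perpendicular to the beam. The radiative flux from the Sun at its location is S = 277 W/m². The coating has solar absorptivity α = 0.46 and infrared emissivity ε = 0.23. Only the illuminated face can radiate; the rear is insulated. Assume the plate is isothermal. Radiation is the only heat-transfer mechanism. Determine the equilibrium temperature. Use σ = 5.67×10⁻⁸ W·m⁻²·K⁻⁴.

T ≈ 314 K

At equilibrium, absorbed power = emitted power.
Absorbing cross-section = A = 8.180 m²; emitting surface = A = 8.180 m² (ratio 1).
αS·A_cross = εσ·A_surf·T⁴  ⇒  T⁴ = αS/(ε·1σ).
T⁴ = 0.460·277/(0.23·1·5.67×10⁻⁸) = 9.771×10⁹ K⁴.
T = (9.771×10⁹)^(1/4).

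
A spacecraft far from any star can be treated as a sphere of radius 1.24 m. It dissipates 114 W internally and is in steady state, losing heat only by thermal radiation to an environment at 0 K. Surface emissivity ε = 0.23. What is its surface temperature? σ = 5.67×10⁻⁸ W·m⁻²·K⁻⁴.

Steady state: internal power = radiated power, P = εσA T⁴.
Radiating area A = 4πr² = 19.32 m².
T⁴ = P/(εσA) = 114/(0.23·5.67×10⁻⁸·19.32) = 4.524×10⁸ K⁴.
T = (4.524×10⁸)^(1/4).

T ≈ 146 K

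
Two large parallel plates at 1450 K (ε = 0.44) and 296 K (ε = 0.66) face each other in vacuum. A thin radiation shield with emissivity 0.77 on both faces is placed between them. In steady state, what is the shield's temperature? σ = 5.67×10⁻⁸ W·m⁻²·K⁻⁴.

T_s ≈ 1160 K

In steady state the net flux on the hot side equals that on the cold side.
σ(T₁⁴−T_s⁴)/D₁ = σ(T_s⁴−T₂⁴)/D₂, with D₁ = 1/ε₁+1/ε_s−1 = 2.571, D₂ = 1/ε_s+1/ε₂−1 = 1.814.
Solve for T_s⁴: T_s⁴ = (D₂·T₁⁴ + D₁·T₂⁴)/(D₁+D₂) = 1.833×10¹² K⁴.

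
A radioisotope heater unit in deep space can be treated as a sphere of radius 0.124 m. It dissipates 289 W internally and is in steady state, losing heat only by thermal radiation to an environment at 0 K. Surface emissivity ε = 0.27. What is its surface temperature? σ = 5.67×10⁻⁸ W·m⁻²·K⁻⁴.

T ≈ 559 K

Steady state: internal power = radiated power, P = εσA T⁴.
Radiating area A = 4πr² = 0.1932 m².
T⁴ = P/(εσA) = 289/(0.27·5.67×10⁻⁸·0.1932) = 9.770×10¹⁰ K⁴.
T = (9.770×10¹⁰)^(1/4).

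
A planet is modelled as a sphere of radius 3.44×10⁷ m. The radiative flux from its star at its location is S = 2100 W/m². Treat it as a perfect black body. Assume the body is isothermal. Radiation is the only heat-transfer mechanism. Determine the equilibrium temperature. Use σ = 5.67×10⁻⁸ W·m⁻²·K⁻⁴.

T ≈ 310 K

At equilibrium, absorbed power = emitted power.
Absorbing cross-section = πr² = 3.718×10¹⁵ m²; emitting surface = 4πr² = 1.487×10¹⁶ m² (ratio 4).
S·A_cross = εσ·A_surf·T⁴  ⇒  T⁴ = S/(4σ).
T⁴ = 1.00·2100/(4·5.67×10⁻⁸) = 9.259×10⁹ K⁴.
T = (9.259×10⁹)^(1/4).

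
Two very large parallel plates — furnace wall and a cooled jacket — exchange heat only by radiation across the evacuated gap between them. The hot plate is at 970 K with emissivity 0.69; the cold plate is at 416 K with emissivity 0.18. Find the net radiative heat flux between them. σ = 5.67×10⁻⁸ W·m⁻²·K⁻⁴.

q ≈ 8080 W/m²

For two infinite grey parallel plates, q = σ(T₁⁴ − T₂⁴)/(1/ε₁ + 1/ε₂ − 1).
T₁⁴ − T₂⁴ = 8.853×10¹¹ − 2.995×10¹⁰ = 8.553×10¹¹ K⁴.
1/ε₁ + 1/ε₂ − 1 = 1.449 + 5.556 − 1 = 6.005.
q = 5.67×10⁻⁸ × 8.553×10¹¹ / 6.005.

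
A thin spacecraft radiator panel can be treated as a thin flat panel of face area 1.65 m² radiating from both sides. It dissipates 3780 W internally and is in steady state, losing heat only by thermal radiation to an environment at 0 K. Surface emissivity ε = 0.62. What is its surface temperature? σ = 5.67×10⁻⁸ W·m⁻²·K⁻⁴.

Steady state: internal power = radiated power, P = εσA T⁴.
Radiating area A = 2·1.65 = 3.300 m².
T⁴ = P/(εσA) = 3780/(0.62·5.67×10⁻⁸·3.300) = 3.258×10¹⁰ K⁴.
T = (3.258×10¹⁰)^(1/4).

T ≈ 425 K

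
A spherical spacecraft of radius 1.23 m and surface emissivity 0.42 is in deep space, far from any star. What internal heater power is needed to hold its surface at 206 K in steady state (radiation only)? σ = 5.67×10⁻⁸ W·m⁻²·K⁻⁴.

P ≈ 815 W

P = εσ·4πr²·T⁴.
4πr² = 19.01 m²; T⁴ = 1.801×10⁹ K⁴.
P = 0.42·5.67×10⁻⁸·19.01·1.801×10⁹.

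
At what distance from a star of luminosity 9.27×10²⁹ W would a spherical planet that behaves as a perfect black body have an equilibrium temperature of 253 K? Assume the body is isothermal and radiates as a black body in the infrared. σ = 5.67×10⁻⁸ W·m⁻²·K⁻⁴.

d ≈ 8.91×10¹² m

For an isothermal black-emitting sphere, (1−a)S·πr² = σ·4πr²·T⁴ ⇒ S = 4σT⁴/(1−a).
S = 4·5.67×10⁻⁸·(253)⁴/1.00 = 929.2 W/m².
Flux falls as S = L/(4πd²), so d = √(L/(4πS)) = √(9.27×10²⁹/(4π·929.2)).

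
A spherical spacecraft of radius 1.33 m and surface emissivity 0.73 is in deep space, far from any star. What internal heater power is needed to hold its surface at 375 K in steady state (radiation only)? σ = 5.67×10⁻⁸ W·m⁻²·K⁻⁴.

P = εσ·4πr²·T⁴.
4πr² = 22.23 m²; T⁴ = 1.978×10¹⁰ K⁴.
P = 0.73·5.67×10⁻⁸·22.23·1.978×10¹⁰.

P ≈ 18200 W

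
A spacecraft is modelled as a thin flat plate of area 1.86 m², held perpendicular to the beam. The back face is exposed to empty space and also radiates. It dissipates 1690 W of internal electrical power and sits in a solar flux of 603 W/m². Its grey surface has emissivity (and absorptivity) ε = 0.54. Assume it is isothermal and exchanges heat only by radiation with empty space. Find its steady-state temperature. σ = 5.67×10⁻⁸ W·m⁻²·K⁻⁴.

At steady state, absorbed solar power + internal power = radiated power.
Absorbed: α·S·A_cross = 0.54·603·1.860 = 605.7 W (cross-section A).
Total input = 605.7 + 1690 = 2296 W.
Radiated: εσ·A_surf·T⁴ with A_surf = 2A = 3.720 m².
T⁴ = 2296/(0.54·5.67×10⁻⁸·3.720) = 2.016×10¹⁰ K⁴.

T ≈ 377 K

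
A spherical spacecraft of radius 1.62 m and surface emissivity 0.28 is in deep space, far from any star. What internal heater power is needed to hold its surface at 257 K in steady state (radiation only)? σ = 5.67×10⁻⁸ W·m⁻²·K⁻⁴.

P ≈ 2280 W

P = εσ·4πr²·T⁴.
4πr² = 32.98 m²; T⁴ = 4.362×10⁹ K⁴.
P = 0.28·5.67×10⁻⁸·32.98·4.362×10⁹.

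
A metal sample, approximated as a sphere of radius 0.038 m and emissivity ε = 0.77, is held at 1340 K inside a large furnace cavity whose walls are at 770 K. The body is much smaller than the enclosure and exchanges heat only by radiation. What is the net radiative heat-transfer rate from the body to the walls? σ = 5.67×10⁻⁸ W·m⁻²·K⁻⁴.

For a small grey body in a large enclosure: P_net = εσA(T_body⁴ − T_wall⁴).
A = 4πr² = 0.01815 m²; T_body⁴ − T_wall⁴ = 3.224×10¹² − 3.515×10¹¹ = 2.873×10¹² K⁴.
|P_net| = 0.77·5.67×10⁻⁸·0.01815·2.873×10¹².

P_net ≈ 2280 W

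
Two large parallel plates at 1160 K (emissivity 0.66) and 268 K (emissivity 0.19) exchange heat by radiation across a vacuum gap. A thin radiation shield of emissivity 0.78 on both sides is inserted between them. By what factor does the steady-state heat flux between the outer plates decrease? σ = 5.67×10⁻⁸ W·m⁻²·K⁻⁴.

Without shield: q₀ = σΔ(T⁴)/(1/ε₁+1/ε₂−1) with denominator 5.778.
With shield the two gaps are in series; the resistances add: (1/ε₁+1/ε_s−1)+(1/ε_s+1/ε₂−1) = 1.797+5.545 = 7.342.
Heat-flux ratio q₀/q = 7.342/5.778.

factor ≈ 1.27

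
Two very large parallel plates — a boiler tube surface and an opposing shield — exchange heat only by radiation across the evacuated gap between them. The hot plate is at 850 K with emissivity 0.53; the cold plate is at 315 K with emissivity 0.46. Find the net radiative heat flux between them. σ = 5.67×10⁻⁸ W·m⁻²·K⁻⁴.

q ≈ 9490 W/m²

For two infinite grey parallel plates, q = σ(T₁⁴ − T₂⁴)/(1/ε₁ + 1/ε₂ − 1).
T₁⁴ − T₂⁴ = 5.220×10¹¹ − 9.846×10⁹ = 5.122×10¹¹ K⁴.
1/ε₁ + 1/ε₂ − 1 = 1.887 + 2.174 − 1 = 3.061.
q = 5.67×10⁻⁸ × 5.122×10¹¹ / 3.061.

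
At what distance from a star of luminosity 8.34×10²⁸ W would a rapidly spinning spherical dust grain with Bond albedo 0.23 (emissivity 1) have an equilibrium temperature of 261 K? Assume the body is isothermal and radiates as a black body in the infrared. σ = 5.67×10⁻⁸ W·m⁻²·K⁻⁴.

For an isothermal black-emitting sphere, (1−a)S·πr² = σ·4πr²·T⁴ ⇒ S = 4σT⁴/(1−a).
S = 4·5.67×10⁻⁸·(261)⁴/0.770 = 1367 W/m².
Flux falls as S = L/(4πd²), so d = √(L/(4πS)) = √(8.34×10²⁸/(4π·1367)).

d ≈ 2.20×10¹² m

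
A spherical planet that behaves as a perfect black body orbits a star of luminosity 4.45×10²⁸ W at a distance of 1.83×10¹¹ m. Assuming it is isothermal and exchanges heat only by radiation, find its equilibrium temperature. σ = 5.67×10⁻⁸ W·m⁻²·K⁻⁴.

First find the stellar flux at distance d: S = L/(4πd²) = 4.45×10²⁸/(4π·(1.83×10¹¹)²) = 1.057×10⁵ W/m².
For an isothermal sphere, absorbed (1−a)S·πr² = emitted σ·4πr²·T⁴, so T⁴ = (1−a)S/(4σ).
T⁴ = 1.00·1.057×10⁵/(4·5.67×10⁻⁸) = 4.662×10¹¹ K⁴.

T ≈ 826 K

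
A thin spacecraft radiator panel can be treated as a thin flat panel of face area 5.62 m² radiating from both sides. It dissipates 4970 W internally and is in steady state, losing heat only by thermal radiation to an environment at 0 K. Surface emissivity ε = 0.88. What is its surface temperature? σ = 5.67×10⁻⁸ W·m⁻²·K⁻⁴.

T ≈ 307 K

Steady state: internal power = radiated power, P = εσA T⁴.
Radiating area A = 2·5.62 = 11.24 m².
T⁴ = P/(εσA) = 4970/(0.88·5.67×10⁻⁸·11.24) = 8.862×10⁹ K⁴.
T = (8.862×10⁹)^(1/4).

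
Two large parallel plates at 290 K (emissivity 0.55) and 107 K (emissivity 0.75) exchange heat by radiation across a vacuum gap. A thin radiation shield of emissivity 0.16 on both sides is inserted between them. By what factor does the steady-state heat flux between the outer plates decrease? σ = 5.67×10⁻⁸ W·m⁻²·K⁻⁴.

factor ≈ 6.35

Without shield: q₀ = σΔ(T⁴)/(1/ε₁+1/ε₂−1) with denominator 2.152.
With shield the two gaps are in series; the resistances add: (1/ε₁+1/ε_s−1)+(1/ε_s+1/ε₂−1) = 7.068+6.583 = 13.65.
Heat-flux ratio q₀/q = 13.65/2.152.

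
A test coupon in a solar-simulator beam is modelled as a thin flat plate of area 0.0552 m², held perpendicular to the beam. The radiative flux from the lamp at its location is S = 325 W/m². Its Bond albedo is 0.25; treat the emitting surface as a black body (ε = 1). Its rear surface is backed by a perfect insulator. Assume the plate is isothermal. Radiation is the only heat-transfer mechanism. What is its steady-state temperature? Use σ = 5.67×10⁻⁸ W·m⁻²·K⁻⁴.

T ≈ 256 K

At equilibrium, absorbed power = emitted power.
Absorbing cross-section = A = 0.05520 m²; emitting surface = A = 0.05520 m² (ratio 1).
(1−a)S·A_cross = εσ·A_surf·T⁴  ⇒  T⁴ = (1−a)S/(1σ).
T⁴ = 0.750·325/(1·5.67×10⁻⁸) = 4.299×10⁹ K⁴.
T = (4.299×10⁹)^(1/4).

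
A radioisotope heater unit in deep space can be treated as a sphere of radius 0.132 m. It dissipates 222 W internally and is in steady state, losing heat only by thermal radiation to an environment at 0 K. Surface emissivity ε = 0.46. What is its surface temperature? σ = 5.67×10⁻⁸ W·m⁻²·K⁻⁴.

T ≈ 444 K

Steady state: internal power = radiated power, P = εσA T⁴.
Radiating area A = 4πr² = 0.2190 m².
T⁴ = P/(εσA) = 222/(0.46·5.67×10⁻⁸·0.2190) = 3.887×10¹⁰ K⁴.
T = (3.887×10¹⁰)^(1/4).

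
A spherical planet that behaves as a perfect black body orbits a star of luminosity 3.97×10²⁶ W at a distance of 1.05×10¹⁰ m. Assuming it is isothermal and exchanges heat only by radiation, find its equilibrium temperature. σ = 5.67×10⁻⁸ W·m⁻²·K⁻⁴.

First find the stellar flux at distance d: S = L/(4πd²) = 3.97×10²⁶/(4π·(1.05×10¹⁰)²) = 2.866×10⁵ W/m².
For an isothermal sphere, absorbed (1−a)S·πr² = emitted σ·4πr²·T⁴, so T⁴ = (1−a)S/(4σ).
T⁴ = 1.00·2.866×10⁵/(4·5.67×10⁻⁸) = 1.263×10¹² K⁴.

T ≈ 1060 K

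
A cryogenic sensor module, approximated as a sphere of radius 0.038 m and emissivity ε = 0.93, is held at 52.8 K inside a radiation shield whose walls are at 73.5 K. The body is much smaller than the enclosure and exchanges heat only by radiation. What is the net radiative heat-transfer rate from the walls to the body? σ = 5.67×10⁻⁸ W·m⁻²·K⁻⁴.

P_net ≈ 0.0205 W

For a small grey body in a large enclosure: P_net = εσA(T_body⁴ − T_wall⁴).
A = 4πr² = 0.01815 m²; T_body⁴ − T_wall⁴ = 7.772×10⁶ − 2.918×10⁷ = -2.141×10⁷ K⁴.
|P_net| = 0.93·5.67×10⁻⁸·0.01815·2.141×10⁷.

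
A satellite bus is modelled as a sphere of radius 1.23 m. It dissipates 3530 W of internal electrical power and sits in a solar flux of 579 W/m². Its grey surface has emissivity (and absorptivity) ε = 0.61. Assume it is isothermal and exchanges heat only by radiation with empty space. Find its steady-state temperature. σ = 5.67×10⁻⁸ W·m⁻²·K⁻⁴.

T ≈ 298 K

At steady state, absorbed solar power + internal power = radiated power.
Absorbed: α·S·A_cross = 0.61·579·4.753 = 1679 W (cross-section πr²).
Total input = 1679 + 3530 = 5209 W.
Radiated: εσ·A_surf·T⁴ with A_surf = 4πr² = 19.01 m².
T⁴ = 5209/(0.61·5.67×10⁻⁸·19.01) = 7.921×10⁹ K⁴.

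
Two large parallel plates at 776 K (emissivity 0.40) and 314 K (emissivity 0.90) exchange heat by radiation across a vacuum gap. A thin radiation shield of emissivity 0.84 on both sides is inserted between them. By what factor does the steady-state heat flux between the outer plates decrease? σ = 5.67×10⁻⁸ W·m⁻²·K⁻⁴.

factor ≈ 1.53

Without shield: q₀ = σΔ(T⁴)/(1/ε₁+1/ε₂−1) with denominator 2.611.
With shield the two gaps are in series; the resistances add: (1/ε₁+1/ε_s−1)+(1/ε_s+1/ε₂−1) = 2.690+1.302 = 3.992.
Heat-flux ratio q₀/q = 3.992/2.611.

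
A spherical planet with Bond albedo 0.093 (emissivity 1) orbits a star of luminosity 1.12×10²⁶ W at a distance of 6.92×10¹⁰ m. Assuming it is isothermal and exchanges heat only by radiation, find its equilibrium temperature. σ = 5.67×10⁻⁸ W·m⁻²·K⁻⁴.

T ≈ 294 K

First find the stellar flux at distance d: S = L/(4πd²) = 1.12×10²⁶/(4π·(6.92×10¹⁰)²) = 1861 W/m².
For an isothermal sphere, absorbed (1−a)S·πr² = emitted σ·4πr²·T⁴, so T⁴ = (1−a)S/(4σ).
T⁴ = 0.907·1861/(4·5.67×10⁻⁸) = 7.443×10⁹ K⁴.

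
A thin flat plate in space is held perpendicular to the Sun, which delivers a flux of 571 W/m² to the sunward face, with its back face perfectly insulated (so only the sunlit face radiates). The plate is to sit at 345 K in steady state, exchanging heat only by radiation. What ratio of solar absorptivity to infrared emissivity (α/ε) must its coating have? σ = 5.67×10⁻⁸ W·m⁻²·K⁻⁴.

α/ε ≈ 1.41

Balance: αS·A = εσ·1A·T⁴ ⇒ α/ε = σT⁴/S.
α/ε = 5.67×10⁻⁸·(345)⁴/571 = 5.67×10⁻⁸·1.417×10¹⁰/571.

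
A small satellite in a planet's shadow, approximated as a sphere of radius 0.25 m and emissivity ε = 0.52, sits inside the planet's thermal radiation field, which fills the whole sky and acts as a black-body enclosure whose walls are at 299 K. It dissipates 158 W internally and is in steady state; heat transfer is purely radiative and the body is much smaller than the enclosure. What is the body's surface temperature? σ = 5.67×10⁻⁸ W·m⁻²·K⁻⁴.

For a small grey body in a large enclosure, net radiated power = εσA(T⁴ − T_w⁴).
Steady state: P = εσA(T⁴ − T_w⁴) with A = 4πr² = 0.7854 m².
T⁴ = P/(εσA) + T_w⁴ = 158/(0.52·5.67×10⁻⁸·0.7854) + (299)⁴
    = 6.823×10⁹ + 7.993×10⁹ = 1.482×10¹⁰ K⁴.

T ≈ 349 K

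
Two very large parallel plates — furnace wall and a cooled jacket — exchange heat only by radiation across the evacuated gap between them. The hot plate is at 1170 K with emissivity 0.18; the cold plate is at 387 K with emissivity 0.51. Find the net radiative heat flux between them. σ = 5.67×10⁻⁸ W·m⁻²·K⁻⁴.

For two infinite grey parallel plates, q = σ(T₁⁴ − T₂⁴)/(1/ε₁ + 1/ε₂ − 1).
T₁⁴ − T₂⁴ = 1.874×10¹² − 2.243×10¹⁰ = 1.851×10¹² K⁴.
1/ε₁ + 1/ε₂ − 1 = 5.556 + 1.961 − 1 = 6.516.
q = 5.67×10⁻⁸ × 1.851×10¹² / 6.516.

q ≈ 16100 W/m²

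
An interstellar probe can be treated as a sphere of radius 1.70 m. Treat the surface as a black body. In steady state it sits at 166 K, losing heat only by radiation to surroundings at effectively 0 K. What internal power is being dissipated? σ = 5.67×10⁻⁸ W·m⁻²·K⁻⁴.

P ≈ 1560 W

Steady state: P = εσA T⁴.
A = 4πr² = 36.32 m²; T⁴ = (166)⁴ = 7.593×10⁸ K⁴.
P = 1.0 × 5.67×10⁻⁸ × 36.32 × 7.593×10⁸.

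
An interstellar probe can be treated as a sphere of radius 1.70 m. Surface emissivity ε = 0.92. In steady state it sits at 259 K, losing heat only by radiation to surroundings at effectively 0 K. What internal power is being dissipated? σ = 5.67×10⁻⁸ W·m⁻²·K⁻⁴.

Steady state: P = εσA T⁴.
A = 4πr² = 36.32 m²; T⁴ = (259)⁴ = 4.500×10⁹ K⁴.
P = 0.92 × 5.67×10⁻⁸ × 36.32 × 4.500×10⁹.

P ≈ 8520 W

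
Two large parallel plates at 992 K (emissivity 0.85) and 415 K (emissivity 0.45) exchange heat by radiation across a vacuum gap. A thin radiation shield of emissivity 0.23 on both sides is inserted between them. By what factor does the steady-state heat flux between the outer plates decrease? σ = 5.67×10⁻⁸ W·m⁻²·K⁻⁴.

factor ≈ 4.21

Without shield: q₀ = σΔ(T⁴)/(1/ε₁+1/ε₂−1) with denominator 2.399.
With shield the two gaps are in series; the resistances add: (1/ε₁+1/ε_s−1)+(1/ε_s+1/ε₂−1) = 4.524+5.570 = 10.09.
Heat-flux ratio q₀/q = 10.09/2.399.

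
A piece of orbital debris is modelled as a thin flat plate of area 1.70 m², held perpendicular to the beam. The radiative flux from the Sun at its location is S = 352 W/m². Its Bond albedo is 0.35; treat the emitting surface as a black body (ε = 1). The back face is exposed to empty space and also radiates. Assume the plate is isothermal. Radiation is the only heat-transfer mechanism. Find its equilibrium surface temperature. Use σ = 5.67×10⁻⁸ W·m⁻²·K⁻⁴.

At equilibrium, absorbed power = emitted power.
Absorbing cross-section = A = 1.700 m²; emitting surface = 2A = 3.400 m² (ratio 2).
(1−a)S·A_cross = εσ·A_surf·T⁴  ⇒  T⁴ = (1−a)S/(2σ).
T⁴ = 0.650·352/(2·5.67×10⁻⁸) = 2.018×10⁹ K⁴.
T = (2.018×10⁹)^(1/4).

T ≈ 212 K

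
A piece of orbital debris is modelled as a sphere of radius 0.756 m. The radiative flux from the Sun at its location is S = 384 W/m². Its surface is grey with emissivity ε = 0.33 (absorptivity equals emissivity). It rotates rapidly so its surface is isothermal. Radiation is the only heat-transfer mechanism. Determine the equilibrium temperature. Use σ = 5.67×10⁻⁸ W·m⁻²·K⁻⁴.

T ≈ 203 K

At equilibrium, absorbed power = emitted power.
Absorbing cross-section = πr² = 1.796 m²; emitting surface = 4πr² = 7.182 m² (ratio 4).
εS·A_cross = εσ·A_surf·T⁴  ⇒  T⁴ = S/(4σ)   (ε cancels).
T⁴ = 384/(4·5.67×10⁻⁸) = 1.693×10⁹ K⁴.
T = (1.693×10⁹)^(1/4).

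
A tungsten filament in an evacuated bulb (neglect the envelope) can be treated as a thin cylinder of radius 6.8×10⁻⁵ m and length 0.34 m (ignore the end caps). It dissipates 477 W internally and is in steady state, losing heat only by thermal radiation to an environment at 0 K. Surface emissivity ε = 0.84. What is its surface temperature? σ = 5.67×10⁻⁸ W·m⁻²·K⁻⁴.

Steady state: internal power = radiated power, P = εσA T⁴.
Radiating area A = 2πrL = 1.453×10⁻⁴ m².
T⁴ = P/(εσA) = 477/(0.84·5.67×10⁻⁸·1.453×10⁻⁴) = 6.894×10¹³ K⁴.
T = (6.894×10¹³)^(1/4).

T ≈ 2880 K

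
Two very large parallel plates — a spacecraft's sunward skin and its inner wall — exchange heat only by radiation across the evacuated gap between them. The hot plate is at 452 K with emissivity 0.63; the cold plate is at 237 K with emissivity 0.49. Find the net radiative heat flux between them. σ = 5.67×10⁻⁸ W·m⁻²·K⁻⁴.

For two infinite grey parallel plates, q = σ(T₁⁴ − T₂⁴)/(1/ε₁ + 1/ε₂ − 1).
T₁⁴ − T₂⁴ = 4.174×10¹⁰ − 3.155×10⁹ = 3.859×10¹⁰ K⁴.
1/ε₁ + 1/ε₂ − 1 = 1.587 + 2.041 − 1 = 2.628.
q = 5.67×10⁻⁸ × 3.859×10¹⁰ / 2.628.

q ≈ 832 W/m²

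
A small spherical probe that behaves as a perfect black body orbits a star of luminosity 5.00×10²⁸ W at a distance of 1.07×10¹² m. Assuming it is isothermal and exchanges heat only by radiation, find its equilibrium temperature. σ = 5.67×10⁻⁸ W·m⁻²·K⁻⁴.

T ≈ 352 K

First find the stellar flux at distance d: S = L/(4πd²) = 5.00×10²⁸/(4π·(1.07×10¹²)²) = 3475 W/m².
For an isothermal sphere, absorbed (1−a)S·πr² = emitted σ·4πr²·T⁴, so T⁴ = (1−a)S/(4σ).
T⁴ = 1.00·3475/(4·5.67×10⁻⁸) = 1.532×10¹⁰ K⁴.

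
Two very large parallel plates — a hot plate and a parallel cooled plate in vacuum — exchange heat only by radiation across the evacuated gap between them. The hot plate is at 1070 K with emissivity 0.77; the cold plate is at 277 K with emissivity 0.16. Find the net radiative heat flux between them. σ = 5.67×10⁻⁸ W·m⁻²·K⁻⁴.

q ≈ 11300 W/m²

For two infinite grey parallel plates, q = σ(T₁⁴ − T₂⁴)/(1/ε₁ + 1/ε₂ − 1).
T₁⁴ − T₂⁴ = 1.311×10¹² − 5.887×10⁹ = 1.305×10¹² K⁴.
1/ε₁ + 1/ε₂ − 1 = 1.299 + 6.250 − 1 = 6.549.
q = 5.67×10⁻⁸ × 1.305×10¹² / 6.549.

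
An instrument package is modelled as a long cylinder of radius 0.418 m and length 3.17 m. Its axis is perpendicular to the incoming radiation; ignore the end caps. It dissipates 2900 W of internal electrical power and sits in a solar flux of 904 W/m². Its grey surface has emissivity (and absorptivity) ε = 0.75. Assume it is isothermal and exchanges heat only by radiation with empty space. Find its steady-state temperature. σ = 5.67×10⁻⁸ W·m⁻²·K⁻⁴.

At steady state, absorbed solar power + internal power = radiated power.
Absorbed: α·S·A_cross = 0.75·904·2.650 = 1797 W (cross-section 2rL).
Total input = 1797 + 2900 = 4697 W.
Radiated: εσ·A_surf·T⁴ with A_surf = 2πrL = 8.326 m².
T⁴ = 4697/(0.75·5.67×10⁻⁸·8.326) = 1.327×10¹⁰ K⁴.

T ≈ 339 K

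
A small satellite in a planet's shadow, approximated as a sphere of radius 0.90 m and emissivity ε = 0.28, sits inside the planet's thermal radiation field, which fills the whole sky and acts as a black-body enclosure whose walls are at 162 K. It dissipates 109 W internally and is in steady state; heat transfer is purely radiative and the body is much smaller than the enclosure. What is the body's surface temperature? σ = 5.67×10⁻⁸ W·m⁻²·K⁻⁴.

For a small grey body in a large enclosure, net radiated power = εσA(T⁴ − T_w⁴).
Steady state: P = εσA(T⁴ − T_w⁴) with A = 4πr² = 10.18 m².
T⁴ = P/(εσA) + T_w⁴ = 109/(0.28·5.67×10⁻⁸·10.18) + (162)⁴
    = 6.745×10⁸ + 6.887×10⁸ = 1.363×10⁹ K⁴.

T ≈ 192 K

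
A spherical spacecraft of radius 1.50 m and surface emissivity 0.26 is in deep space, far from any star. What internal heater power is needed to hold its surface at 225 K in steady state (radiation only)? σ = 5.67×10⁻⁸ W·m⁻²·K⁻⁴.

P ≈ 1070 W

P = εσ·4πr²·T⁴.
4πr² = 28.27 m²; T⁴ = 2.563×10⁹ K⁴.
P = 0.26·5.67×10⁻⁸·28.27·2.563×10⁹.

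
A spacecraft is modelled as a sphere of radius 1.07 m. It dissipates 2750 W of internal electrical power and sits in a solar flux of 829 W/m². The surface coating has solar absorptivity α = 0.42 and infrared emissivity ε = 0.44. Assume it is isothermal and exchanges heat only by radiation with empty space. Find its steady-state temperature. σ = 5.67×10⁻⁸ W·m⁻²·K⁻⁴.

T ≈ 325 K

At steady state, absorbed solar power + internal power = radiated power.
Absorbed: α·S·A_cross = 0.42·829·3.597 = 1252 W (cross-section πr²).
Total input = 1252 + 2750 = 4002 W.
Radiated: εσ·A_surf·T⁴ with A_surf = 4πr² = 14.39 m².
T⁴ = 4002/(0.44·5.67×10⁻⁸·14.39) = 1.115×10¹⁰ K⁴.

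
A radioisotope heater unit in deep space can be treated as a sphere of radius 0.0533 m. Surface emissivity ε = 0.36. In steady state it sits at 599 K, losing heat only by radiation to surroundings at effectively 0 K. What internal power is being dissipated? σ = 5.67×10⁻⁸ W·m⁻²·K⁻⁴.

P ≈ 93.8 W

Steady state: P = εσA T⁴.
A = 4πr² = 0.03570 m²; T⁴ = (599)⁴ = 1.287×10¹¹ K⁴.
P = 0.36 × 5.67×10⁻⁸ × 0.03570 × 1.287×10¹¹.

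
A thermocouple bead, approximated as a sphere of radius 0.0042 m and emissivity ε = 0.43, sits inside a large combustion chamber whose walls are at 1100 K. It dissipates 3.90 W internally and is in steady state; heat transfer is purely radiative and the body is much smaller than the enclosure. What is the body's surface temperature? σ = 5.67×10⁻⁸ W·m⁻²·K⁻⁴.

For a small grey body in a large enclosure, net radiated power = εσA(T⁴ − T_w⁴).
Steady state: P = εσA(T⁴ − T_w⁴) with A = 4πr² = 2.217×10⁻⁴ m².
T⁴ = P/(εσA) + T_w⁴ = 3.90/(0.43·5.67×10⁻⁸·2.217×10⁻⁴) + (1100)⁴
    = 7.216×10¹¹ + 1.464×10¹² = 2.186×10¹² K⁴.

T ≈ 1220 K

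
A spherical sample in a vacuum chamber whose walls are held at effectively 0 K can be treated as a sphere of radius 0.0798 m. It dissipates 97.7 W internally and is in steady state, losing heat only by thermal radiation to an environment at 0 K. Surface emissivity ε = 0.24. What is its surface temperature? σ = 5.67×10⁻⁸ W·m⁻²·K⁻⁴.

Steady state: internal power = radiated power, P = εσA T⁴.
Radiating area A = 4πr² = 0.08002 m².
T⁴ = P/(εσA) = 97.7/(0.24·5.67×10⁻⁸·0.08002) = 8.972×10¹⁰ K⁴.
T = (8.972×10¹⁰)^(1/4).

T ≈ 547 K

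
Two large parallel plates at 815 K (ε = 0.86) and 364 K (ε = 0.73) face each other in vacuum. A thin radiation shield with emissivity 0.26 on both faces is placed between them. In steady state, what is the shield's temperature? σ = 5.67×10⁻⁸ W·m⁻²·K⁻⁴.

In steady state the net flux on the hot side equals that on the cold side.
σ(T₁⁴−T_s⁴)/D₁ = σ(T_s⁴−T₂⁴)/D₂, with D₁ = 1/ε₁+1/ε_s−1 = 4.009, D₂ = 1/ε_s+1/ε₂−1 = 4.216.
Solve for T_s⁴: T_s⁴ = (D₂·T₁⁴ + D₁·T₂⁴)/(D₁+D₂) = 2.347×10¹¹ K⁴.

T_s ≈ 696 K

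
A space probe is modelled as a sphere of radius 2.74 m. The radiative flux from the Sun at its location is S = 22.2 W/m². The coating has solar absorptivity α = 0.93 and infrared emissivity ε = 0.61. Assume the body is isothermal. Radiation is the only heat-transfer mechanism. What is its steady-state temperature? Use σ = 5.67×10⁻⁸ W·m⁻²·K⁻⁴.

At equilibrium, absorbed power = emitted power.
Absorbing cross-section = πr² = 23.59 m²; emitting surface = 4πr² = 94.34 m² (ratio 4).
αS·A_cross = εσ·A_surf·T⁴  ⇒  T⁴ = αS/(ε·4σ).
T⁴ = 0.930·22.2/(0.61·4·5.67×10⁻⁸) = 1.492×10⁸ K⁴.
T = (1.492×10⁸)^(1/4).

T ≈ 111 K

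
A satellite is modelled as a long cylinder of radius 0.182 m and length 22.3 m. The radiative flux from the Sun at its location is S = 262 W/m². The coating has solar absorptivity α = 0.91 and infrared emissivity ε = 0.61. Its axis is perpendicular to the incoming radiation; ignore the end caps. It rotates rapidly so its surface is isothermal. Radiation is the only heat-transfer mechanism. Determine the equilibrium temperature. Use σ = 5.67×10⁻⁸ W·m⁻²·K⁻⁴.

T ≈ 216 K

At equilibrium, absorbed power = emitted power.
Absorbing cross-section = 2rL = 8.117 m²; emitting surface = 2πrL = 25.50 m² (ratio π).
αS·A_cross = εσ·A_surf·T⁴  ⇒  T⁴ = αS/(ε·πσ).
T⁴ = 0.910·262/(0.61·π·5.67×10⁻⁸) = 2.194×10⁹ K⁴.
T = (2.194×10⁹)^(1/4).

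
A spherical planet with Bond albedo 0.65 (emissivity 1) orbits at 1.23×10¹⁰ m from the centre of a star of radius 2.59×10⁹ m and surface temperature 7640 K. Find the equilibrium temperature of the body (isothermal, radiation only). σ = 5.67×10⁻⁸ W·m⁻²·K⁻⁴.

T ≈ 1910 K

The star's surface emits σT_*⁴; at distance d the flux is S = σT_*⁴(R_*/d)².
S = 5.67×10⁻⁸·(7640)⁴·(2.59×10⁹/1.23×10¹⁰)² = 8.565×10⁶ W/m².
For an isothermal sphere T⁴ = (1−a)S/(4σ) = 1.322×10¹³ K⁴.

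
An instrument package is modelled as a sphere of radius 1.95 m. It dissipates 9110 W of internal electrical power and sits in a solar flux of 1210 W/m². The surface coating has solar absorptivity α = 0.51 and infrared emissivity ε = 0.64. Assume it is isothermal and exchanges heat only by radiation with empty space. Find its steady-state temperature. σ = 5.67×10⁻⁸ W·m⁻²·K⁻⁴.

At steady state, absorbed solar power + internal power = radiated power.
Absorbed: α·S·A_cross = 0.51·1210·11.95 = 7372 W (cross-section πr²).
Total input = 7372 + 9110 = 16480 W.
Radiated: εσ·A_surf·T⁴ with A_surf = 4πr² = 47.78 m².
T⁴ = 16480/(0.64·5.67×10⁻⁸·47.78) = 9.505×10⁹ K⁴.

T ≈ 312 K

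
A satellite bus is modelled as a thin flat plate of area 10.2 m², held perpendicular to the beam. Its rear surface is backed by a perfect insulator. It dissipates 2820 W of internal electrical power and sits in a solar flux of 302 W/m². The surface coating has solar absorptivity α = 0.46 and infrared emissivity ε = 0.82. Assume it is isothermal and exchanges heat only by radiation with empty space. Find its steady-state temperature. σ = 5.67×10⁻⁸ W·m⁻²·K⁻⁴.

At steady state, absorbed solar power + internal power = radiated power.
Absorbed: α·S·A_cross = 0.46·302·10.20 = 1417 W (cross-section A).
Total input = 1417 + 2820 = 4237 W.
Radiated: εσ·A_surf·T⁴ with A_surf = A = 10.20 m².
T⁴ = 4237/(0.82·5.67×10⁻⁸·10.20) = 8.934×10⁹ K⁴.

T ≈ 307 K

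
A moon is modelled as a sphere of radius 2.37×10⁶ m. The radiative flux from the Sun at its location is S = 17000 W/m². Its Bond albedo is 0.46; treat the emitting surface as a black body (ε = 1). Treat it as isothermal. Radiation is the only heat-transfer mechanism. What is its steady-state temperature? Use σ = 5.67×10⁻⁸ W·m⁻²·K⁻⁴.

At equilibrium, absorbed power = emitted power.
Absorbing cross-section = πr² = 1.765×10¹³ m²; emitting surface = 4πr² = 7.058×10¹³ m² (ratio 4).
(1−a)S·A_cross = εσ·A_surf·T⁴  ⇒  T⁴ = (1−a)S/(4σ).
T⁴ = 0.540·17000/(4·5.67×10⁻⁸) = 4.048×10¹⁰ K⁴.
T = (4.048×10¹⁰)^(1/4).

T ≈ 449 K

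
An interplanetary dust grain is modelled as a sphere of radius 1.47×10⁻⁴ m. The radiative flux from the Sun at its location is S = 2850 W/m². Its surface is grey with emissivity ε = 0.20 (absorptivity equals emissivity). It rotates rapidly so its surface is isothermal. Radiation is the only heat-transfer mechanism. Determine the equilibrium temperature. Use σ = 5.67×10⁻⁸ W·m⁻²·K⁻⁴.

T ≈ 335 K

At equilibrium, absorbed power = emitted power.
Absorbing cross-section = πr² = 6.789×10⁻⁸ m²; emitting surface = 4πr² = 2.715×10⁻⁷ m² (ratio 4).
εS·A_cross = εσ·A_surf·T⁴  ⇒  T⁴ = S/(4σ)   (ε cancels).
T⁴ = 2850/(4·5.67×10⁻⁸) = 1.257×10¹⁰ K⁴.
T = (1.257×10¹⁰)^(1/4).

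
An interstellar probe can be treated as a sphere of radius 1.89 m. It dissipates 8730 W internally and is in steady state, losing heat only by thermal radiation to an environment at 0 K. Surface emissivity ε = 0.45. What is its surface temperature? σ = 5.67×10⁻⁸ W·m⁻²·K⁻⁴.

T ≈ 295 K

Steady state: internal power = radiated power, P = εσA T⁴.
Radiating area A = 4πr² = 44.89 m².
T⁴ = P/(εσA) = 8730/(0.45·5.67×10⁻⁸·44.89) = 7.622×10⁹ K⁴.
T = (7.622×10⁹)^(1/4).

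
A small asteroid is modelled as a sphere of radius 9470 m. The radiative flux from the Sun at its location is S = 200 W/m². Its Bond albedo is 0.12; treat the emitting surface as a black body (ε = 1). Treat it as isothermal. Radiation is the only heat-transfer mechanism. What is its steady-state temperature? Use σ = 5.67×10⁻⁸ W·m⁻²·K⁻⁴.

At equilibrium, absorbed power = emitted power.
Absorbing cross-section = πr² = 2.817×10⁸ m²; emitting surface = 4πr² = 1.127×10⁹ m² (ratio 4).
(1−a)S·A_cross = εσ·A_surf·T⁴  ⇒  T⁴ = (1−a)S/(4σ).
T⁴ = 0.880·200/(4·5.67×10⁻⁸) = 7.760×10⁸ K⁴.
T = (7.760×10⁸)^(1/4).

T ≈ 167 K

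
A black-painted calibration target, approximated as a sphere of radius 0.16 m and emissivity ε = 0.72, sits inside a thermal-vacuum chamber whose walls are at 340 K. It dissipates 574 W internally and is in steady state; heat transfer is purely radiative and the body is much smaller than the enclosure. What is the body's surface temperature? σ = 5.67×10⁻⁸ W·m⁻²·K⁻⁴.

T ≈ 489 K

For a small grey body in a large enclosure, net radiated power = εσA(T⁴ − T_w⁴).
Steady state: P = εσA(T⁴ − T_w⁴) with A = 4πr² = 0.3217 m².
T⁴ = P/(εσA) + T_w⁴ = 574/(0.72·5.67×10⁻⁸·0.3217) + (340)⁴
    = 4.371×10¹⁰ + 1.336×10¹⁰ = 5.707×10¹⁰ K⁴.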